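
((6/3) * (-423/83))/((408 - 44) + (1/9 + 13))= -3807/140851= -0.03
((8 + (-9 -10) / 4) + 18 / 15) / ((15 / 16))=356 / 75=4.75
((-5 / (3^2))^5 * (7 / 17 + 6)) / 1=-340625 / 1003833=-0.34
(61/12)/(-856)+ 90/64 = 899/642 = 1.40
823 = 823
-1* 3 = -3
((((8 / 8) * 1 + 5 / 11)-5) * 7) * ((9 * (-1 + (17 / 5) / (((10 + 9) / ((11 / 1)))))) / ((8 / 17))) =-960687 / 2090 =-459.66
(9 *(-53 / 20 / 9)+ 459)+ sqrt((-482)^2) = 18767 / 20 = 938.35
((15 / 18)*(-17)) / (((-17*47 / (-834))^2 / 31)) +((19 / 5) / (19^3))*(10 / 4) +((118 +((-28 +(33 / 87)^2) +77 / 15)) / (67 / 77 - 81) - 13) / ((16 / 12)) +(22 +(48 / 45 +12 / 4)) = -488607241760253629 / 1055174429070150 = -463.06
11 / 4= 2.75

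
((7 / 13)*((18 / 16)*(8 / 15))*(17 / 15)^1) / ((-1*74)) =-119 / 24050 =-0.00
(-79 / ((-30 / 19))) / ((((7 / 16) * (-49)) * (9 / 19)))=-228152 / 46305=-4.93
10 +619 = 629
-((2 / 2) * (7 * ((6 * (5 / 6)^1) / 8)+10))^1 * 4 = -115 / 2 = -57.50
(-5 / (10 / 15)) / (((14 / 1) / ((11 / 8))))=-165 / 224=-0.74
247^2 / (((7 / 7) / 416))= 25379744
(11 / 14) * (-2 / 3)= -11 / 21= -0.52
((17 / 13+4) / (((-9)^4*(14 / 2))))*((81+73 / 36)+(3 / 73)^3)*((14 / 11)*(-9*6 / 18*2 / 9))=-26743774055 / 3284862271119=-0.01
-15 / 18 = -5 / 6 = -0.83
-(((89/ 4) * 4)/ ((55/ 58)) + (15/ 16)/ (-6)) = -164909/ 1760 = -93.70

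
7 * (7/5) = 49/5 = 9.80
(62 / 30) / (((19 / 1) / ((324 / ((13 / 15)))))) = 10044 / 247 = 40.66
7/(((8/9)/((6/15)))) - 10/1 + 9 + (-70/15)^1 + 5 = 149/60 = 2.48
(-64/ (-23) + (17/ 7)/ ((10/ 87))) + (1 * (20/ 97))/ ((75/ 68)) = 11290211/ 468510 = 24.10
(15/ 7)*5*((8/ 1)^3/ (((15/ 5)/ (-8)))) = -102400/ 7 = -14628.57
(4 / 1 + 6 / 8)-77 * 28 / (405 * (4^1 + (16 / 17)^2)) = 2093251 / 571860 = 3.66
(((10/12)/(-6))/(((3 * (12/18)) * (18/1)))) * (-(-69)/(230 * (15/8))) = -0.00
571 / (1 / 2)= 1142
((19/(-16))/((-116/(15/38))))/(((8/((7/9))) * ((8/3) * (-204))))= -35/48463872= -0.00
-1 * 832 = -832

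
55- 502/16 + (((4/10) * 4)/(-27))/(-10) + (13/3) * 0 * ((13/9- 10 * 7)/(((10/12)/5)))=127607/5400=23.63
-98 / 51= -1.92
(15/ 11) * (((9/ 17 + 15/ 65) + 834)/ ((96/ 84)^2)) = 871.52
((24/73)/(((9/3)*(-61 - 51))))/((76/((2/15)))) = -1/582540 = -0.00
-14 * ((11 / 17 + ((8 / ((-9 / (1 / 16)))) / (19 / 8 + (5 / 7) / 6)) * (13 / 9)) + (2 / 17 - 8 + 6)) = 3412654 / 192321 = 17.74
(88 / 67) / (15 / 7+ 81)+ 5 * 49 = 4777073 / 19497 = 245.02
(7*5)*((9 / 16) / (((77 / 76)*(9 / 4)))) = 95 / 11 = 8.64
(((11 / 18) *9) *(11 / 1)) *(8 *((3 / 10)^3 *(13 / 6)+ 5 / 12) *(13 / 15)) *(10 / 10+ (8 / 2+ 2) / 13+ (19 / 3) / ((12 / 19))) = 1854909067 / 810000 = 2290.01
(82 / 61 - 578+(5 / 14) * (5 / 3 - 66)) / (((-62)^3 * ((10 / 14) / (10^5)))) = 1920321250 / 5451753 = 352.24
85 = 85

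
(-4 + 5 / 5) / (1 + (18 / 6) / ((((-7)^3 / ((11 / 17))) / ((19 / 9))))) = -52479 / 17284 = -3.04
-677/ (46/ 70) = -23695/ 23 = -1030.22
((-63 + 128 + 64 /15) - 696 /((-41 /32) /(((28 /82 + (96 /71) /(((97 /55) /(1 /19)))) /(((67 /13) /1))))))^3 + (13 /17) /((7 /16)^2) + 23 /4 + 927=47307545381510804581170727085549262671047783 /35996259178186793703740262462665890500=1314235.05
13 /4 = 3.25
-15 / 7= -2.14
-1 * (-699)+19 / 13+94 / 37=703.00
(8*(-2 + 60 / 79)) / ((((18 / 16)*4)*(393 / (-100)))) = 156800 / 279423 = 0.56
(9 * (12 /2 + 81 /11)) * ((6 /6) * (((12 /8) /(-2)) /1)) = -3969 /44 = -90.20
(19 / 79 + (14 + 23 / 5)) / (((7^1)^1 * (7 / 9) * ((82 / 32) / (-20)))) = -4286592 / 158711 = -27.01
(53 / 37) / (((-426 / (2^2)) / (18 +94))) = -11872 / 7881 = -1.51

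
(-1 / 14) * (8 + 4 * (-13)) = 22 / 7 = 3.14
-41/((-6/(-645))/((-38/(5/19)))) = 636443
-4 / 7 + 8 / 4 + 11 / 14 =2.21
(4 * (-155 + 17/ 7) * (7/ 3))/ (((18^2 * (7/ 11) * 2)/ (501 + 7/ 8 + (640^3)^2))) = -19933738585050219655/ 84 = -237306411726788329.23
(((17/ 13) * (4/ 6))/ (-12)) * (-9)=17/ 26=0.65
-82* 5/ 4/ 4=-205/ 8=-25.62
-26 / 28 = -13 / 14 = -0.93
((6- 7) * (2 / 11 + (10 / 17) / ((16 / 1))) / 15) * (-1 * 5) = 109 / 1496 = 0.07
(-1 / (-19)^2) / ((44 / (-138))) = 0.01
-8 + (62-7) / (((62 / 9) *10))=-7.20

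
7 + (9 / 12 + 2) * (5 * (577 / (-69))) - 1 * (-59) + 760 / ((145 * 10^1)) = -1939279 / 40020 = -48.46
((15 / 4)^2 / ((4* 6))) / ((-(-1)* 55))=15 / 1408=0.01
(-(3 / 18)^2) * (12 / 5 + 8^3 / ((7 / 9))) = -1927 / 105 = -18.35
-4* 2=-8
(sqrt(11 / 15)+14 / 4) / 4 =sqrt(165) / 60+7 / 8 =1.09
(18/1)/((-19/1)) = -18/19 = -0.95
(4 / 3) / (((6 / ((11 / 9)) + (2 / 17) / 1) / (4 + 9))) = 2431 / 705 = 3.45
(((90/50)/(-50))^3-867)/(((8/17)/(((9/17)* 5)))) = -121921881561/25000000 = -4876.88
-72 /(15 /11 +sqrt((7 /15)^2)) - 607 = -97597 /151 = -646.34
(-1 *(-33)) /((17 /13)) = 429 /17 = 25.24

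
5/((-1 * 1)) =-5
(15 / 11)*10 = 150 / 11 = 13.64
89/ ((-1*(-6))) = 89/ 6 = 14.83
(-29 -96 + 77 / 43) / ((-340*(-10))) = -2649 / 73100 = -0.04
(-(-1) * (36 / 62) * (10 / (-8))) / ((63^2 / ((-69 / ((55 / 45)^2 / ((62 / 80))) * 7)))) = 621 / 13552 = 0.05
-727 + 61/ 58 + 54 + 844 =9979/ 58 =172.05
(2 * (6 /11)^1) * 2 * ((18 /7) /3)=144 /77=1.87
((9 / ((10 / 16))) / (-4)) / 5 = -18 / 25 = -0.72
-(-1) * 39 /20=39 /20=1.95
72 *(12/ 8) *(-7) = -756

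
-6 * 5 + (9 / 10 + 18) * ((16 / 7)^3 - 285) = -2543493 / 490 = -5190.80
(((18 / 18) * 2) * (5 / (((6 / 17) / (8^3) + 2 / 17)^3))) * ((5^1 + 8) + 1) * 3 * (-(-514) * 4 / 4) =3558844932292608 / 27318175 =130273890.27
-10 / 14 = -0.71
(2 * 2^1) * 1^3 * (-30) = -120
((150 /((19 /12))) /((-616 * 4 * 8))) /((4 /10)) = -1125 /93632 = -0.01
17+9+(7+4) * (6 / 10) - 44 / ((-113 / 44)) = 28099 / 565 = 49.73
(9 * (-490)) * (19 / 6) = -13965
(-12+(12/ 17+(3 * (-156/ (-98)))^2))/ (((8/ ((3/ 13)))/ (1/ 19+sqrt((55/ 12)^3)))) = 352395/ 20163598+2153525 * sqrt(165)/ 8489936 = 3.28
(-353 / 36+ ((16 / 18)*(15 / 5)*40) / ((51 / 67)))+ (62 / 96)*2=161099 / 1224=131.62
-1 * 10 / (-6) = 5 / 3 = 1.67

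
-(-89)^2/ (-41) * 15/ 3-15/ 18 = 237425/ 246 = 965.14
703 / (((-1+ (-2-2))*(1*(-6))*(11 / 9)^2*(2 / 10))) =18981 / 242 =78.43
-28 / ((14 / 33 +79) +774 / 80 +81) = -36960 / 224531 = -0.16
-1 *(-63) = 63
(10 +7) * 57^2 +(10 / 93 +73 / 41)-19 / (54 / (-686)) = 1903778759 / 34317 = 55476.26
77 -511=-434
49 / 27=1.81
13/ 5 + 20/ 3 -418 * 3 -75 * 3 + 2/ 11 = -242476/ 165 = -1469.55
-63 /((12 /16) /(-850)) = 71400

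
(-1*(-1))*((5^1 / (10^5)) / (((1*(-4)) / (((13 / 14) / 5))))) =-13 / 5600000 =-0.00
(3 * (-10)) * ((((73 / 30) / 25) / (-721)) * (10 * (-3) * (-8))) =3504 / 3605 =0.97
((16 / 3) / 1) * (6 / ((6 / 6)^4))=32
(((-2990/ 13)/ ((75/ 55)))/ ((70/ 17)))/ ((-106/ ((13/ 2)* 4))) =10.05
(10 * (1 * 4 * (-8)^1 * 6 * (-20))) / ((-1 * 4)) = -9600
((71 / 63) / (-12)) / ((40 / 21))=-71 / 1440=-0.05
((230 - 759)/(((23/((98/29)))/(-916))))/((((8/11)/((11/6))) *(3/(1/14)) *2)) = 4461149/2088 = 2136.57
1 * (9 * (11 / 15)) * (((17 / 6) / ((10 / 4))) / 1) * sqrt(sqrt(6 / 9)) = 187 * 2^(1 / 4) * 3^(3 / 4) / 75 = 6.76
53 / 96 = 0.55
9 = 9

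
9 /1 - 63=-54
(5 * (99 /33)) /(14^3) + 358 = 982367 /2744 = 358.01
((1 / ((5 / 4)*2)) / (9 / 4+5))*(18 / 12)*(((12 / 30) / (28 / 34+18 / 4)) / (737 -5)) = 68 / 8004725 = 0.00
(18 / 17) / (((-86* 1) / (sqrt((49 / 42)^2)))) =-0.01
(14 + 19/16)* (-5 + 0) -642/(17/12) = -143919/272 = -529.11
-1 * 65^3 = -274625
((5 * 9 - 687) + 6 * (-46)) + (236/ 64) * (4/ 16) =-917.08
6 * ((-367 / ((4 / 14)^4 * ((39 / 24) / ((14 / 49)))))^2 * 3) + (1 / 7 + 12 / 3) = 1996599301187 / 1183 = 1687742435.49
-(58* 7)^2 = -164836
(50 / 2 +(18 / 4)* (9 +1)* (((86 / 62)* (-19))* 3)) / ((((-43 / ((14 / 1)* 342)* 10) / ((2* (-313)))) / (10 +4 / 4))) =-361089279936 / 1333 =-270884681.12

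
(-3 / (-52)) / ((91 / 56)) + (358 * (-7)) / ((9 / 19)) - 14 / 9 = -894342 / 169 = -5291.96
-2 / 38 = -1 / 19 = -0.05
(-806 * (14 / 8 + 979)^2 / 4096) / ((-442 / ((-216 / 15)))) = -4293790191 / 696320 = -6166.40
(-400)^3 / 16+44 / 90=-179999978 / 45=-3999999.51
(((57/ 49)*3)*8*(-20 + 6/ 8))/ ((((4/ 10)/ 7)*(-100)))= 1881/ 20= 94.05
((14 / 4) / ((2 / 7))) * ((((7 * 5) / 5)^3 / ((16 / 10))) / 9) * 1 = 84035 / 288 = 291.79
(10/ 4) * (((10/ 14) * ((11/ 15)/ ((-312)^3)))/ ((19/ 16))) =-55/ 1514769984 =-0.00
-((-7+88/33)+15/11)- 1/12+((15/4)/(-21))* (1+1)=779/308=2.53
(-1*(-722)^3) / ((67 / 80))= 30109363840 / 67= 449393490.15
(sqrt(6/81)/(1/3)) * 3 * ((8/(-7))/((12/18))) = -12 * sqrt(6)/7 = -4.20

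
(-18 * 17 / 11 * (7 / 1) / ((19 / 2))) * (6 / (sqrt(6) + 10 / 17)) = 2184840 / 170753-3714228 * sqrt(6) / 170753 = -40.49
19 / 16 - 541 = -8637 / 16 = -539.81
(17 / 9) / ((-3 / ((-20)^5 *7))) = 380800000 / 27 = 14103703.70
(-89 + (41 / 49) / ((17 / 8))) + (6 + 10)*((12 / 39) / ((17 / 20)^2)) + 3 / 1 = -14505110 / 184093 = -78.79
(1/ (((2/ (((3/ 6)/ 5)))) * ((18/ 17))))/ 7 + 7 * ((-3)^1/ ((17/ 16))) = -846431/ 42840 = -19.76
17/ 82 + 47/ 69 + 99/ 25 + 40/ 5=1817417/ 141450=12.85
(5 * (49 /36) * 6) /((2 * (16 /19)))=24.24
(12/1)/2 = 6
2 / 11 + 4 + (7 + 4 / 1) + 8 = 255 / 11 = 23.18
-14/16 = -7/8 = -0.88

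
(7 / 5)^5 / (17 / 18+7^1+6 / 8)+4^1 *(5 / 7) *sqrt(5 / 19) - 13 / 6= -9085313 / 5868750+20 *sqrt(95) / 133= -0.08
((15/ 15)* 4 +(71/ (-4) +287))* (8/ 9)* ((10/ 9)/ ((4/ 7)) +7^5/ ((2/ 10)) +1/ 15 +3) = 8267015893/ 405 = 20412384.92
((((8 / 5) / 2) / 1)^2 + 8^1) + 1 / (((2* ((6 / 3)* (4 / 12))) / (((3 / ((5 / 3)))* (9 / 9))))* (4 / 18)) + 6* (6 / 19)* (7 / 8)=62217 / 3800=16.37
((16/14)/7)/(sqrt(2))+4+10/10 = 4 * sqrt(2)/49+5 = 5.12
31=31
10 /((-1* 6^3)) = -5 /108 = -0.05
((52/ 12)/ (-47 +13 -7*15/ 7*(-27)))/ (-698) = -13/ 776874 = -0.00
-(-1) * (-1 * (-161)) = 161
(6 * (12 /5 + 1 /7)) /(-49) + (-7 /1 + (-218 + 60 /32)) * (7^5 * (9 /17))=-27238688997 /13720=-1985327.19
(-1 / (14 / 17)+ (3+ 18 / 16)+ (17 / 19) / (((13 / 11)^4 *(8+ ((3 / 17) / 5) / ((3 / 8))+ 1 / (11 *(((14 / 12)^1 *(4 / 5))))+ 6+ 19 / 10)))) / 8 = 9407051153463 / 25604231843008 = 0.37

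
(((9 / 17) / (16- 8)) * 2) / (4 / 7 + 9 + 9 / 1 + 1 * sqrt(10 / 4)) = 273 / 38029- 147 * sqrt(10) / 760580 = 0.01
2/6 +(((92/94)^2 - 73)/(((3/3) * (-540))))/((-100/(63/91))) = 0.33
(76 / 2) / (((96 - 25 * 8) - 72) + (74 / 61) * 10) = -1159 / 4998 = -0.23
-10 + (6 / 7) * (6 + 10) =26 / 7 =3.71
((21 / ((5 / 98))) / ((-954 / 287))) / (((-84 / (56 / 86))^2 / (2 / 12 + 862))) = -509235293 / 79377570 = -6.42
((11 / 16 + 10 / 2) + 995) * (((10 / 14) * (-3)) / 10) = -48033 / 224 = -214.43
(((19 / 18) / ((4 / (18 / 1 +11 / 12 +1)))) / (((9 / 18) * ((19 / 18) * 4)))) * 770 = 92015 / 48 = 1916.98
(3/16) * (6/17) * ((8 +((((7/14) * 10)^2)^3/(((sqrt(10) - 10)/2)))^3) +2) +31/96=-158691406206611/44064 - 4730224609375 * sqrt(10)/5508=-6317122255.92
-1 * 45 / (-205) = 9 / 41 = 0.22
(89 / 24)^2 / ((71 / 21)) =55447 / 13632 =4.07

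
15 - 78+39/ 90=-62.57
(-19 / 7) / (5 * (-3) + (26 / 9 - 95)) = 171 / 6748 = 0.03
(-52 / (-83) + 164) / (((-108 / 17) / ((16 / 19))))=-929152 / 42579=-21.82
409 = 409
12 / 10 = 6 / 5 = 1.20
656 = 656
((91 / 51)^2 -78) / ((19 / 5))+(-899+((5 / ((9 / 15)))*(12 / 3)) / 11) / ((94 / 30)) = -7808891110 / 25549623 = -305.64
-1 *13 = -13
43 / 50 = 0.86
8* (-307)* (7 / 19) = -17192 / 19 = -904.84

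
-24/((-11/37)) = 888/11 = 80.73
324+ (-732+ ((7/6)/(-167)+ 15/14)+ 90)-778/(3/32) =-10071639/1169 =-8615.60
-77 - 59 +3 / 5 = -677 / 5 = -135.40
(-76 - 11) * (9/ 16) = -783/ 16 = -48.94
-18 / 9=-2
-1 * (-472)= 472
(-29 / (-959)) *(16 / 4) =116 / 959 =0.12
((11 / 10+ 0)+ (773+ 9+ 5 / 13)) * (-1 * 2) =-101853 / 65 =-1566.97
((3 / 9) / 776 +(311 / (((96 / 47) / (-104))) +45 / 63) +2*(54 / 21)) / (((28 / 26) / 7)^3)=-566722879411 / 130368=-4347101.12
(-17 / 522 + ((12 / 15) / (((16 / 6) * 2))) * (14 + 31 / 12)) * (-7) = -358813 / 20880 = -17.18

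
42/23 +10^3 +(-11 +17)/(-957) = 7350352/7337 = 1001.82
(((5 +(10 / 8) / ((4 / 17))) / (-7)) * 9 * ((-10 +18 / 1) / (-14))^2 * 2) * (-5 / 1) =14850 / 343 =43.29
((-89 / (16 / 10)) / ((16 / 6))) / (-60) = 89 / 256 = 0.35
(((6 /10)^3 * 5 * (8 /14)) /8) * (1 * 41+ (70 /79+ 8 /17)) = 307179 /94010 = 3.27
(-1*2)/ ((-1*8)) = 1/ 4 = 0.25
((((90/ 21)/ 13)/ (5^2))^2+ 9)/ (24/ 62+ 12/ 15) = 57761091/ 7618520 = 7.58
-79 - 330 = -409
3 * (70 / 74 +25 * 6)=16755 / 37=452.84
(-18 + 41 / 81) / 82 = -1417 / 6642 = -0.21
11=11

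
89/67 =1.33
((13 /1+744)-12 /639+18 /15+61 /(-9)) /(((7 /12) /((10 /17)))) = 757.72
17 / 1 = 17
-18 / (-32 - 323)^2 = -18 / 126025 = -0.00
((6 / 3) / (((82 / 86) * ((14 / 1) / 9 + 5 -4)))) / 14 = 387 / 6601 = 0.06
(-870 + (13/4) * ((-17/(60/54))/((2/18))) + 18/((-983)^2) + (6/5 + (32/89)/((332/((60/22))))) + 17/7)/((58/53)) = -1530953043549877639/1275128183233520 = -1200.63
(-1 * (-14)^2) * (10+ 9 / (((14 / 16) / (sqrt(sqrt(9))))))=-2016 * sqrt(3) - 1960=-5451.81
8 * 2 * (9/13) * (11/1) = 1584/13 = 121.85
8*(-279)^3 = -173741112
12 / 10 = 6 / 5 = 1.20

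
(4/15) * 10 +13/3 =7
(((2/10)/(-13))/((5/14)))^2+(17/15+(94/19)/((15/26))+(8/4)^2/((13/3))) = 64021547/6020625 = 10.63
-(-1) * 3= 3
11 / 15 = 0.73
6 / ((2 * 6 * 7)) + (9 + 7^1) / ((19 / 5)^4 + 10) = 276571 / 1911994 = 0.14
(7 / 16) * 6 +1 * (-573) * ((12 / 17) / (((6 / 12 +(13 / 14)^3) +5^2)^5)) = 698902085738478389529692301 / 266251673610772889015051464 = 2.62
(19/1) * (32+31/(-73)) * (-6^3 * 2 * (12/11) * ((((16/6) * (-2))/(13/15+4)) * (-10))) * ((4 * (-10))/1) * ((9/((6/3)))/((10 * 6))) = 9295277.50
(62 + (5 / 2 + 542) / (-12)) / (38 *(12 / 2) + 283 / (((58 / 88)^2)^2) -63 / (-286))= 13451777339 / 1398113328796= 0.01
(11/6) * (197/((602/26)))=28171/1806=15.60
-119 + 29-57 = -147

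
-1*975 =-975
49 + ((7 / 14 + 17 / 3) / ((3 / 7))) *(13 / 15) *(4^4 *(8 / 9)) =3507343 / 1215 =2886.70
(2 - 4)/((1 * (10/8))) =-8/5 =-1.60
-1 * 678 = -678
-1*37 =-37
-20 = -20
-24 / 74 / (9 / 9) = -12 / 37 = -0.32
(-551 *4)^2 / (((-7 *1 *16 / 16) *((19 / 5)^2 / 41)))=-13792400 / 7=-1970342.86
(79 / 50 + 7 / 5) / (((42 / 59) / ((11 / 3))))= 96701 / 6300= 15.35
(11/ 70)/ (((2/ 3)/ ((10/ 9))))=11/ 42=0.26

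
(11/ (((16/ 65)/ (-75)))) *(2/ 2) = -53625/ 16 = -3351.56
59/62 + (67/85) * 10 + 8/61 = 576403/64294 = 8.97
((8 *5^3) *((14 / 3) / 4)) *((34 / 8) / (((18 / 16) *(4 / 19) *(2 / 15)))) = 1413125 / 9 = 157013.89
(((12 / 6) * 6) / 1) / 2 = 6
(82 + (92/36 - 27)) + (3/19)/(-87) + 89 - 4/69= 146.50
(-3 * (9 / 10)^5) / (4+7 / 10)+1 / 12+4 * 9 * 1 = 50346059 / 1410000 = 35.71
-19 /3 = -6.33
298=298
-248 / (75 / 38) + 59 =-4999 / 75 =-66.65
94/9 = 10.44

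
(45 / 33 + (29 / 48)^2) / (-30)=-43811 / 760320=-0.06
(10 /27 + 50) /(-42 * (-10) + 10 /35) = 4760 /39717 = 0.12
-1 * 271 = -271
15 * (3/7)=45/7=6.43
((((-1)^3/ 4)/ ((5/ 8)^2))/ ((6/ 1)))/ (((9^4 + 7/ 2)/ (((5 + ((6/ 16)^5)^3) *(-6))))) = 175921874793067/ 360887204026777600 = 0.00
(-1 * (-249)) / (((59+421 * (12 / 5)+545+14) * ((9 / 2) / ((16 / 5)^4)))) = 5439488 / 1526625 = 3.56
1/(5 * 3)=0.07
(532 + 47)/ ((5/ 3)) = 1737/ 5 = 347.40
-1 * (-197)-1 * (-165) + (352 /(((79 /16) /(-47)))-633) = -286113 /79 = -3621.68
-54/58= -27/29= -0.93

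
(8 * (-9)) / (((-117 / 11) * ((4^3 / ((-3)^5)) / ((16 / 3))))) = -1782 / 13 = -137.08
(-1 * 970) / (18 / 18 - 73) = 485 / 36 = 13.47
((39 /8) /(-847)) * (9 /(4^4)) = -351 /1734656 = -0.00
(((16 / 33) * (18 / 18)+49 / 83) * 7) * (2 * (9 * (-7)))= -865830 / 913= -948.34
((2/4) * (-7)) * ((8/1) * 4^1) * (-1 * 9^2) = 9072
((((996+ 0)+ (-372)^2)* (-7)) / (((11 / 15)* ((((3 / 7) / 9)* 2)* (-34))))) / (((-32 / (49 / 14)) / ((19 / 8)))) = -10218818925 / 95744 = -106730.65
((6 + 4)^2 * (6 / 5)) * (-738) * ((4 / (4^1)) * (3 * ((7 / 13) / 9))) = -206640 / 13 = -15895.38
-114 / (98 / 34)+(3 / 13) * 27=-21225 / 637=-33.32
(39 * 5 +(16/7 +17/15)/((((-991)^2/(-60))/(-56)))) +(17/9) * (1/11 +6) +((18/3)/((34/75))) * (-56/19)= 5260404972748/31404004137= 167.51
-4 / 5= -0.80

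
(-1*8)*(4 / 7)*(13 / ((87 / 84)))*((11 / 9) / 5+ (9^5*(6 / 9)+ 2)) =-2947894144 / 1305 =-2258922.72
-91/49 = -13/7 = -1.86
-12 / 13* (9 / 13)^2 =-0.44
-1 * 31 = -31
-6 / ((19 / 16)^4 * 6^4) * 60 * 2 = -327680 / 1172889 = -0.28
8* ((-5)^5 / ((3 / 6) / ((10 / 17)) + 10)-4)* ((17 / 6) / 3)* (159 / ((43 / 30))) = -2283782720 / 9331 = -244752.19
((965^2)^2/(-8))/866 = -867180000625/6928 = -125170323.42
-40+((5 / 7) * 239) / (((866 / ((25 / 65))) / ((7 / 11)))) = -4947545 / 123838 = -39.95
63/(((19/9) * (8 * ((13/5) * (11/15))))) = 42525/21736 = 1.96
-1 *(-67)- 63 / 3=46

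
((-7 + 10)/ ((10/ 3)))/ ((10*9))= 1/ 100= 0.01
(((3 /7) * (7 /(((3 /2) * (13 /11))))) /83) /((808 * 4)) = 11 /1743664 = 0.00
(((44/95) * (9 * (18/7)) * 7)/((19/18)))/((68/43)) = 44.95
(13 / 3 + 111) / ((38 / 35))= 6055 / 57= 106.23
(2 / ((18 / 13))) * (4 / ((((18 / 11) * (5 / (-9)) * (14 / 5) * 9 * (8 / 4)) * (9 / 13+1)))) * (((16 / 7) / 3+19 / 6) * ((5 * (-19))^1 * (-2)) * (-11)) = 9713275 / 15876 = 611.82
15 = 15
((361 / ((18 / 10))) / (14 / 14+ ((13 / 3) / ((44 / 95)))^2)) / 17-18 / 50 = -148663297 / 655625825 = -0.23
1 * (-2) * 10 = -20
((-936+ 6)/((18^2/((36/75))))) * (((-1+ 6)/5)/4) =-0.34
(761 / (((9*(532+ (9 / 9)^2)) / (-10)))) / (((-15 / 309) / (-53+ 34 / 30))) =-121963948 / 71955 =-1695.00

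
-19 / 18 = -1.06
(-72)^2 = 5184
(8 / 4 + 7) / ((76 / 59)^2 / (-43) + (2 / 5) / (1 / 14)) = 6735735 / 4162244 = 1.62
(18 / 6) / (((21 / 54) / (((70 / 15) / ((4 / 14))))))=126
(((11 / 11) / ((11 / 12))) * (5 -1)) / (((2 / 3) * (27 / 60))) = 160 / 11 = 14.55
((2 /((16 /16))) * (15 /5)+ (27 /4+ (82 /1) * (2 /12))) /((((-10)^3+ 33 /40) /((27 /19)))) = -28530 /759373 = -0.04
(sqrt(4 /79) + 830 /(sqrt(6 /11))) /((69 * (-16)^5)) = -415 * sqrt(66) /217055232- sqrt(79) /2857893888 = -0.00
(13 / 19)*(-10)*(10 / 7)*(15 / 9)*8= -52000 / 399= -130.33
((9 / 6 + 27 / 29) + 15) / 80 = 1011 / 4640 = 0.22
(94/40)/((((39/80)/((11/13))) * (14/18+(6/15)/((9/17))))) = 10340/3887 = 2.66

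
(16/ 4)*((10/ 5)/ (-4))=-2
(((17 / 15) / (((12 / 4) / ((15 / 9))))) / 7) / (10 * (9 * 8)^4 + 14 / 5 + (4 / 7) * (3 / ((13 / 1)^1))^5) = 31559905 / 94292806101958098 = 0.00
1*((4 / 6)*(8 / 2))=2.67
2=2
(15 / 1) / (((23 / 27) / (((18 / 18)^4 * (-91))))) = -36855 / 23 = -1602.39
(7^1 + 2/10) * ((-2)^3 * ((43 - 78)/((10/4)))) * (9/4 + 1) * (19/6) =41496/5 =8299.20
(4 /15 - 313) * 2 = -9382 /15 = -625.47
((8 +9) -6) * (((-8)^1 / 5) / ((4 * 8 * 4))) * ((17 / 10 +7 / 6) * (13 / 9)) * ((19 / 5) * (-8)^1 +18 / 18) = 301301 / 18000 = 16.74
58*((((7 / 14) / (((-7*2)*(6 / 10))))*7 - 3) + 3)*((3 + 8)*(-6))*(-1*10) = -15950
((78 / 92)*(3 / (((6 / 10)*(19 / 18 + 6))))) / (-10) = -351 / 5842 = -0.06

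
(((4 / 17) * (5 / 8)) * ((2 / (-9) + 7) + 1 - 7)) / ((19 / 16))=280 / 2907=0.10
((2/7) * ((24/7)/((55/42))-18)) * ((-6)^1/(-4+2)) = -5076/385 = -13.18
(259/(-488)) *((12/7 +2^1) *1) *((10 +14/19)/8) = -24531/9272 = -2.65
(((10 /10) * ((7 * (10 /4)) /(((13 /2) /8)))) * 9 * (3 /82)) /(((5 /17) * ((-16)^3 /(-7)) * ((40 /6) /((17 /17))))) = 67473 /10915840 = 0.01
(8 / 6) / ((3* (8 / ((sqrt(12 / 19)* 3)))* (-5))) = -sqrt(57) / 285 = -0.03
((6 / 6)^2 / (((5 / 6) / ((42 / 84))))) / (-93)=-1 / 155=-0.01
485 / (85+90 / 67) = 6499 / 1157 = 5.62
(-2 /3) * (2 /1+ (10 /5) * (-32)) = 124 /3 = 41.33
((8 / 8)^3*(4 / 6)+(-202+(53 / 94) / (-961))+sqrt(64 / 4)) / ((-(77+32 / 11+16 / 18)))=1764770271 / 722581666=2.44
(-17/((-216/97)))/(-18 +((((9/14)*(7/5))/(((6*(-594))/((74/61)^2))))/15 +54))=1687380475/7956980924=0.21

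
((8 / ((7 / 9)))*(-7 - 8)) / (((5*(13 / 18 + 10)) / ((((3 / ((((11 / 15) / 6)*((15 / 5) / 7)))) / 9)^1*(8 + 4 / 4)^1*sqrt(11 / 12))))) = -157.81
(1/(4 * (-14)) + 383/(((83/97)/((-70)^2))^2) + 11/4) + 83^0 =4845319611759801/385784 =12559669690.19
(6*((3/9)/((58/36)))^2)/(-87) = -72/24389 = -0.00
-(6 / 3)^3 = -8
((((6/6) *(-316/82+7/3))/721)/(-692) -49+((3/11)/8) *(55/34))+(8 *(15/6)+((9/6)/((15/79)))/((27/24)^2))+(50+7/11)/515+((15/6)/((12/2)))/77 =-20006711758069/885286409040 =-22.60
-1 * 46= -46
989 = 989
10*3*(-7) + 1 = -209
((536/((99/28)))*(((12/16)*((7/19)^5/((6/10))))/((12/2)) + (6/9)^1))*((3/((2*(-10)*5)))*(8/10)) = -8275581916/3404636125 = -2.43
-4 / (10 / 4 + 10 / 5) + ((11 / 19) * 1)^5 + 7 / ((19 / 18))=5.81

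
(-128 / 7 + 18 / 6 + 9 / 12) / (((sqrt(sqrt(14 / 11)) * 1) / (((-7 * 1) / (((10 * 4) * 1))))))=407 * 11^(1 / 4) * 14^(3 / 4) / 2240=2.39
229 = 229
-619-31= -650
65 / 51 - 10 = -445 / 51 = -8.73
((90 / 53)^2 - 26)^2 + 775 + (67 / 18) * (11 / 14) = 2609365161509 / 1988401212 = 1312.29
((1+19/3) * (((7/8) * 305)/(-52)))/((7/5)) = -16775/624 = -26.88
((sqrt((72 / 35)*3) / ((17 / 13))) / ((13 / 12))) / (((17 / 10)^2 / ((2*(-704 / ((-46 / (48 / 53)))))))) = 48660480*sqrt(210) / 41922629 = 16.82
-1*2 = -2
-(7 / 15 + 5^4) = -9382 / 15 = -625.47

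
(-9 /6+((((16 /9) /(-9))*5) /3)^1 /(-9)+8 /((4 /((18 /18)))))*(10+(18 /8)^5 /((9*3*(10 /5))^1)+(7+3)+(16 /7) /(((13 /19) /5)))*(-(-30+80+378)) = -1767781661473 /203793408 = -8674.38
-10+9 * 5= 35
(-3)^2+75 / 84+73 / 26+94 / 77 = 7963 / 572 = 13.92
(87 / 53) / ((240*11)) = 29 / 46640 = 0.00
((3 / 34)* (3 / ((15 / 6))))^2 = 0.01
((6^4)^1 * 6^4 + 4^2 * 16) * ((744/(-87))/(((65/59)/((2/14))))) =-24579887104/13195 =-1862818.27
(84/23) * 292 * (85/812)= 74460/667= 111.63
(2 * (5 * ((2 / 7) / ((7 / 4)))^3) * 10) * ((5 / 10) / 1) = 25600 / 117649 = 0.22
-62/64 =-31/32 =-0.97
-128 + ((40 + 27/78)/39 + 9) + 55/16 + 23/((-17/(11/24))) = -5293127/45968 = -115.15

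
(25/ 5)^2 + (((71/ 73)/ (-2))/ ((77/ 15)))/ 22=6182035/ 247324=25.00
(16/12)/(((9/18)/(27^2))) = 1944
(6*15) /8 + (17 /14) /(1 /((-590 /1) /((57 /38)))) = -39175 /84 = -466.37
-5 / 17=-0.29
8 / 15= 0.53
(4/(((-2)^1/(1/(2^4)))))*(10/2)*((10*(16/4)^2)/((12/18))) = -150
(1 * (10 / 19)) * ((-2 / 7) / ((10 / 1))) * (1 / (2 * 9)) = -1 / 1197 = -0.00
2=2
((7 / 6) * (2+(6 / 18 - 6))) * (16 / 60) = -154 / 135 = -1.14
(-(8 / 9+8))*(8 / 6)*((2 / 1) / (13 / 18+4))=-256 / 51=-5.02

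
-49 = -49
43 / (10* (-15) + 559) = 43 / 409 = 0.11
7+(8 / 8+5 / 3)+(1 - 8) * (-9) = 218 / 3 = 72.67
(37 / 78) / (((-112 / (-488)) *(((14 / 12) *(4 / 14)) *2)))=2257 / 728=3.10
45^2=2025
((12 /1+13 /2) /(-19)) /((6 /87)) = -14.12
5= 5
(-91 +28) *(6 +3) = -567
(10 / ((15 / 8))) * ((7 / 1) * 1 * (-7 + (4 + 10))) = 784 / 3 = 261.33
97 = 97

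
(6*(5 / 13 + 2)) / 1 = 186 / 13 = 14.31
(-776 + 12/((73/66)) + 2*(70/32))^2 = 197396269849/341056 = 578779.64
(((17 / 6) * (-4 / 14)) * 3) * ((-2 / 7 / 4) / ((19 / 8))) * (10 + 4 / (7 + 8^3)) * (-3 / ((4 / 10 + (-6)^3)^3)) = 112625 / 514714022053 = 0.00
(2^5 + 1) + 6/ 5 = 171/ 5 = 34.20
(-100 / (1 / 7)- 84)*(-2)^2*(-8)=25088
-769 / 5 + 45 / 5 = -724 / 5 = -144.80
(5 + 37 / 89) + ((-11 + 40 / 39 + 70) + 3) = 237560 / 3471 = 68.44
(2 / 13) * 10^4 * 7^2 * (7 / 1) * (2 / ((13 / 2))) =162366.86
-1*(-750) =750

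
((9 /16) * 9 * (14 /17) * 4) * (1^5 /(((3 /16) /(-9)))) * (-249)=3388392 /17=199317.18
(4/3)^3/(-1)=-64/27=-2.37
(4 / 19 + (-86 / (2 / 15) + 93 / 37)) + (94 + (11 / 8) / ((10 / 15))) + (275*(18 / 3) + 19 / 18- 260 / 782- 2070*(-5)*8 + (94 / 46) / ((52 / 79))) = 43175691222113 / 514562256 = 83907.61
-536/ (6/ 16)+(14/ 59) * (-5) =-253202/ 177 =-1430.52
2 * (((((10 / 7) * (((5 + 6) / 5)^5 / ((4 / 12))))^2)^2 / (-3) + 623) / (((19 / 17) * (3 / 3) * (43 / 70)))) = -19762688330514493181851076 / 8551971435546875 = -2310892696.43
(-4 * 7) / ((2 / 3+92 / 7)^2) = -3087 / 21025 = -0.15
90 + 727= 817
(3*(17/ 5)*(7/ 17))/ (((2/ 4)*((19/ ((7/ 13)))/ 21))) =6174/ 1235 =5.00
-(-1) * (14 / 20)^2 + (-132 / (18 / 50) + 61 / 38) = -364.57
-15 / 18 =-5 / 6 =-0.83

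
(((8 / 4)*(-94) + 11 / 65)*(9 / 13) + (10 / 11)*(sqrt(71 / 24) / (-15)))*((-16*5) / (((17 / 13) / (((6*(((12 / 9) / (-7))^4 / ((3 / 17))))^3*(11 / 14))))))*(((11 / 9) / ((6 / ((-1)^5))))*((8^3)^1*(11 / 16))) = -80681849387172757504 / 2008140910608552993 - 19524792478597120*sqrt(426) / 12512262596868676341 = -40.21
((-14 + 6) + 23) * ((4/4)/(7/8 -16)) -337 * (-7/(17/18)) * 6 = 30825372/2057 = 14985.60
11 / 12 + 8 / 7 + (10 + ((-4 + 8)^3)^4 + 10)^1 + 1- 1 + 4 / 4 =1409288081 / 84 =16777239.06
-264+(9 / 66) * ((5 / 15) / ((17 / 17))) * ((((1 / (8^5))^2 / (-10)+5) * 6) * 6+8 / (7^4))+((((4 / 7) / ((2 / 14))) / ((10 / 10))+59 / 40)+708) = 64892543971601303 / 141792976568320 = 457.66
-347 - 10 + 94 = -263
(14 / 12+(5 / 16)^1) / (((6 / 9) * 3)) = 71 / 96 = 0.74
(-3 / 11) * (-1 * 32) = 96 / 11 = 8.73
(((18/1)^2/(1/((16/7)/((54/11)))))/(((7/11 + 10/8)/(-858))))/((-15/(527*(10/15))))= 4668764672/2905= 1607147.91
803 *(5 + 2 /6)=12848 /3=4282.67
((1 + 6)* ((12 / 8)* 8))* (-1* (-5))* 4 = 1680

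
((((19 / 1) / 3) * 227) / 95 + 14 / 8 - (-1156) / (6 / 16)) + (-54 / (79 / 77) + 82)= 4943689 / 1580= 3128.92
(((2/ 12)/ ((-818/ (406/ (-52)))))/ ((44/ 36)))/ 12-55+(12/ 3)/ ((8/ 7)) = -96386373/ 1871584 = -51.50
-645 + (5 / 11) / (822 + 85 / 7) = -41427670 / 64229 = -645.00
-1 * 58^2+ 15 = -3349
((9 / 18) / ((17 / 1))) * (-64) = -32 / 17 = -1.88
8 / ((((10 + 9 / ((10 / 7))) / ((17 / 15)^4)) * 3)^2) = 223224238112 / 24513638765625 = 0.01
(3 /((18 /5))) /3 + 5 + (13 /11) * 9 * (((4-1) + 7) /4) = 3155 /99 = 31.87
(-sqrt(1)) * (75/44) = -75/44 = -1.70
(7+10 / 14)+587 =4163 / 7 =594.71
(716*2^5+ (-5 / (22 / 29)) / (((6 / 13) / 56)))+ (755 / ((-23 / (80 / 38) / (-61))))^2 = 112131478945114 / 6301977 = 17793063.82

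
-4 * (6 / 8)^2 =-9 / 4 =-2.25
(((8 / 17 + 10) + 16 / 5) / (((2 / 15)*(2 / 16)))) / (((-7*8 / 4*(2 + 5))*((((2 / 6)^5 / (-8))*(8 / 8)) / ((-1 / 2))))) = -968112 / 119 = -8135.39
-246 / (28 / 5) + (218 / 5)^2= 649961 / 350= 1857.03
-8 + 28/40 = -73/10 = -7.30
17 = 17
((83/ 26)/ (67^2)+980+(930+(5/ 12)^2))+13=16161218485/ 8403408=1923.17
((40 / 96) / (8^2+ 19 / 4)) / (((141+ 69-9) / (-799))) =-799 / 33165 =-0.02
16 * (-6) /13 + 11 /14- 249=-46519 /182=-255.60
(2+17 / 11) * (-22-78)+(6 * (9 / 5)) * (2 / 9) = -19368 / 55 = -352.15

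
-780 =-780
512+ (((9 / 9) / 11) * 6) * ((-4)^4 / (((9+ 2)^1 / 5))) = 69632 / 121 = 575.47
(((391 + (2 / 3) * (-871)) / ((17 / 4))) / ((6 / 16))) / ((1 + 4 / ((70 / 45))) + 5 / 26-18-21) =3313856 / 981189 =3.38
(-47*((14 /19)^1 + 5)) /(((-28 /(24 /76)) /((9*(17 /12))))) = 783819 /20216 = 38.77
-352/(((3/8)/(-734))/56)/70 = 8267776/15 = 551185.07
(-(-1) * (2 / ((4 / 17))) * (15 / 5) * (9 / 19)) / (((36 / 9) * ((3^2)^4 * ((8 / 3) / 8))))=17 / 12312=0.00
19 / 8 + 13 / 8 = 4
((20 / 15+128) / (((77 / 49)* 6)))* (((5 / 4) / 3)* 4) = 22.86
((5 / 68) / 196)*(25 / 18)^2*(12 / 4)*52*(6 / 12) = 40625 / 719712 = 0.06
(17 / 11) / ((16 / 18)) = 153 / 88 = 1.74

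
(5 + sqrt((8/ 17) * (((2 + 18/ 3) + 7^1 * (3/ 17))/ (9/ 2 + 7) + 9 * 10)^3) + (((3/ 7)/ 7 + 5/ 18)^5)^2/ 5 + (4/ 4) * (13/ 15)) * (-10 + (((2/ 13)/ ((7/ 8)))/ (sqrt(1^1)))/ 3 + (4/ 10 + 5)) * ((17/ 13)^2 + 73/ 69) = -8118905481472 * sqrt(102074)/ 347635341495 - 167215225612344392495102653342712055121/ 2267379952328156795811145713542791680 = -7535.33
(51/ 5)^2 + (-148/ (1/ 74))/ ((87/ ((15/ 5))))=-198371/ 725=-273.62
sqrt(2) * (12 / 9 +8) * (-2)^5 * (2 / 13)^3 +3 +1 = 4 - 7168 * sqrt(2) / 6591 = 2.46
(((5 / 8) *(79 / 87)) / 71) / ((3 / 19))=0.05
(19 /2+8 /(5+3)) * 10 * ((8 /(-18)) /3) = -140 /9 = -15.56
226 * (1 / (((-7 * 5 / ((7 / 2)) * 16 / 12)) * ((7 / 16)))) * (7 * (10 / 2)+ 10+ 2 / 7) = -429852 / 245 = -1754.50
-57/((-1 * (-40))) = -57/40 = -1.42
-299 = -299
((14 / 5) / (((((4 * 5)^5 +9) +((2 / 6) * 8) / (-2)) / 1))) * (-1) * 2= -84 / 48000115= -0.00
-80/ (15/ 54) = -288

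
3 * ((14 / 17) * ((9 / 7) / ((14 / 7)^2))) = 27 / 34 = 0.79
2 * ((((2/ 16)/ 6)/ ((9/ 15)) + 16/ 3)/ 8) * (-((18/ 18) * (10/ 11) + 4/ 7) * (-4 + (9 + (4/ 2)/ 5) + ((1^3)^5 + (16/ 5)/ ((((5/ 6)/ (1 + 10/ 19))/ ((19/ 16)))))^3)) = -58490786569/ 57750000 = -1012.83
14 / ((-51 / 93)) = -434 / 17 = -25.53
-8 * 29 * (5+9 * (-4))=7192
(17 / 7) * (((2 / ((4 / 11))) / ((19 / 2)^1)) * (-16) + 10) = 34 / 19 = 1.79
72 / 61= 1.18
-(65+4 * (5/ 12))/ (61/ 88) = -17600/ 183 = -96.17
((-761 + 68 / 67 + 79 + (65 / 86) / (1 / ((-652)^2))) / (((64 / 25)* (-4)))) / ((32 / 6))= -34638826575 / 5900288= -5870.70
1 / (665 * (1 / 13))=13 / 665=0.02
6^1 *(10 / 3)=20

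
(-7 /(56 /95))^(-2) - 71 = -640711 /9025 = -70.99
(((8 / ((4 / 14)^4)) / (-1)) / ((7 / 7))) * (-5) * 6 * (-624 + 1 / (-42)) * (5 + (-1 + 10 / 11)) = -1213607745 / 11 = -110327976.82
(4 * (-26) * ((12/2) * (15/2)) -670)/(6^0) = -5350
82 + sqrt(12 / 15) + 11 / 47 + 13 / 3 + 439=2 * sqrt(5) / 5 + 74105 / 141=526.46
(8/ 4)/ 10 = 1/ 5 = 0.20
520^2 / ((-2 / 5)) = -676000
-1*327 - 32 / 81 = -26519 / 81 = -327.40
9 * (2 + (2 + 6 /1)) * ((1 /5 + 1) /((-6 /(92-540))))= 8064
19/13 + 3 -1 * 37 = -32.54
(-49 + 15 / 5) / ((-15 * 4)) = 23 / 30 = 0.77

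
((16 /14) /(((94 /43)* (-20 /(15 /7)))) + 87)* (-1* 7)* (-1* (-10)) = -2002320 /329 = -6086.08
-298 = -298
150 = 150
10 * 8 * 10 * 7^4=1920800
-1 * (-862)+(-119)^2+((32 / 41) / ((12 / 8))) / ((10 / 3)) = 3079747 / 205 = 15023.16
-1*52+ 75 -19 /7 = 142 /7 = 20.29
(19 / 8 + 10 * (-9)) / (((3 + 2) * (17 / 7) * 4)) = -4907 / 2720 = -1.80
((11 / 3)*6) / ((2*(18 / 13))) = 143 / 18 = 7.94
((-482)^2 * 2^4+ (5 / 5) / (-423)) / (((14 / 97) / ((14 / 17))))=152519776607 / 7191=21209814.57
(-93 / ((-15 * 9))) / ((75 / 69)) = 713 / 1125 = 0.63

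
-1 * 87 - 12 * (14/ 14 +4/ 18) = -305/ 3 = -101.67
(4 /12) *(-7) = -7 /3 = -2.33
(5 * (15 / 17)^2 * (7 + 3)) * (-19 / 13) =-56.89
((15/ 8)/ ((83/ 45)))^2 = 455625/ 440896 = 1.03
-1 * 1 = -1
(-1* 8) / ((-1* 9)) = 8 / 9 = 0.89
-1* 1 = -1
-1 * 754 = -754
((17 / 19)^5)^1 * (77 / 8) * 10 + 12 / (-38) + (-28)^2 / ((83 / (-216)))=-1632138105221 / 822064868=-1985.41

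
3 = 3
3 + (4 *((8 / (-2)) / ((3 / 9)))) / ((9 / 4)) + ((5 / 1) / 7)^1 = -370 / 21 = -17.62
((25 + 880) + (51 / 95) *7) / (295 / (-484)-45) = -19.92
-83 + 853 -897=-127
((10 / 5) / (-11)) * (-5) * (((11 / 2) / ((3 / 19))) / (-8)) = -95 / 24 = -3.96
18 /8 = 9 /4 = 2.25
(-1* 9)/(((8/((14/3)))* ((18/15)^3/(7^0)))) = -875/288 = -3.04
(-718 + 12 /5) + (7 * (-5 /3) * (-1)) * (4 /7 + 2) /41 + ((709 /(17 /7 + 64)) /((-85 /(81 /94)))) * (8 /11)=-199663583824 /279270475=-714.95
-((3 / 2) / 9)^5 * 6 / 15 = -1 / 19440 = -0.00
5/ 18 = 0.28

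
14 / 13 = 1.08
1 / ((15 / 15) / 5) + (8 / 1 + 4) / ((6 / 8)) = 21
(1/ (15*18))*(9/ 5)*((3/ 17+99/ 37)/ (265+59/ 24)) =7176/ 100938775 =0.00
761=761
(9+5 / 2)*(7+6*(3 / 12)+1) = 437 / 4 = 109.25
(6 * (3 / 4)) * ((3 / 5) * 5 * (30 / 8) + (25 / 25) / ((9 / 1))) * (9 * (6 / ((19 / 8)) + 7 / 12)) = 869943 / 608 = 1430.83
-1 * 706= -706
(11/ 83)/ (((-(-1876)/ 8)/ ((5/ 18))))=55/ 350343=0.00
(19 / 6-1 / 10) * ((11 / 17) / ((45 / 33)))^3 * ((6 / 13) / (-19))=-0.01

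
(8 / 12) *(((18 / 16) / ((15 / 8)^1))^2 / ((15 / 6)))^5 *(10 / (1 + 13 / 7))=4408992 / 30517578125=0.00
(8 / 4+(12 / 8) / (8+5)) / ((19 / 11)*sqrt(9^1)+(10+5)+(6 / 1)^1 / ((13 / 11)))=605 / 7224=0.08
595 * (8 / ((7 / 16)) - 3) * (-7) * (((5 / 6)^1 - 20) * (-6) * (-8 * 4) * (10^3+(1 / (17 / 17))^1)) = 234521487200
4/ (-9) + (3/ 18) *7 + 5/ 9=23/ 18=1.28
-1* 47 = -47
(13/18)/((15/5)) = 13/54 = 0.24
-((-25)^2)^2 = -390625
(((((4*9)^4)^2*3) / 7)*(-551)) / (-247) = 245436561948672 / 91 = 2697105076359.03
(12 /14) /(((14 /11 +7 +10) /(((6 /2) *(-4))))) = -264 /469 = -0.56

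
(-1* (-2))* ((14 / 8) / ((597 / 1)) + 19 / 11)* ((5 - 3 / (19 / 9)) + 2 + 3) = 7408187 / 249546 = 29.69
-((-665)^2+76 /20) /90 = -368524 /75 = -4913.65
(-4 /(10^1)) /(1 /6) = -12 /5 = -2.40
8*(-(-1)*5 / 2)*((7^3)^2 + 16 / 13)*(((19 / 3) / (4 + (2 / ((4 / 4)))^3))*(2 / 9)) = 290596070 / 1053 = 275969.68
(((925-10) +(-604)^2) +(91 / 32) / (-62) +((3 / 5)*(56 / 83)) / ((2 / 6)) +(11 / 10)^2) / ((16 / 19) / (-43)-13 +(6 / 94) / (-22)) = -635970493305116387 / 22644682765600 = -28084.76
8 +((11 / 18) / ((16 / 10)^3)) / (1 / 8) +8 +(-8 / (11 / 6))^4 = 6405289519 / 16866432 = 379.77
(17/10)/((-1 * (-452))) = 17/4520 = 0.00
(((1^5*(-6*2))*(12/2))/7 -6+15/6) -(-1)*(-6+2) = -17.79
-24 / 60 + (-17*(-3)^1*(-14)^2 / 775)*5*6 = 59914 / 155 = 386.54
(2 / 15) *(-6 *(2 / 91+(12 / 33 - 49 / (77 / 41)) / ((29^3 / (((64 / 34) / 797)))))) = -29076000984 / 1653885037805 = -0.02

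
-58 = -58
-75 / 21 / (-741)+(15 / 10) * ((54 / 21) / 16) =20407 / 82992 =0.25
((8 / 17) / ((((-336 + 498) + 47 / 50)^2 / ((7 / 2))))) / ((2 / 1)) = 35000 / 1128351353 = 0.00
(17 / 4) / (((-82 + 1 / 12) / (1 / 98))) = -51 / 96334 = -0.00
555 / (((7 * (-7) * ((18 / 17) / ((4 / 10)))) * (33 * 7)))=-629 / 33957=-0.02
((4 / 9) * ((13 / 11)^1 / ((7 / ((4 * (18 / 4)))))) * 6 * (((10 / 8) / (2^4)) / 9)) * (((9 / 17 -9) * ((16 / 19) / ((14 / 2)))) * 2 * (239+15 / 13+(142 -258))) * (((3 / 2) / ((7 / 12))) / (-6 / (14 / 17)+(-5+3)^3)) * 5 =278899200 / 18628379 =14.97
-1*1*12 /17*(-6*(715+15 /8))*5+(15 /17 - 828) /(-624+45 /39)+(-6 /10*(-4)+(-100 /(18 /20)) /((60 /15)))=15156.83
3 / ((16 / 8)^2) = 3 / 4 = 0.75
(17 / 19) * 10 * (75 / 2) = 6375 / 19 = 335.53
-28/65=-0.43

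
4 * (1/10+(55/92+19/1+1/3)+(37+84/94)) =3757001/16215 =231.70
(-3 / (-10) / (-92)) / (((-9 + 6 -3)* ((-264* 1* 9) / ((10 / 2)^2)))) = -5 / 874368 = -0.00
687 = 687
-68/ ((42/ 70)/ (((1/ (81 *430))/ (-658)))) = 17/ 3437721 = 0.00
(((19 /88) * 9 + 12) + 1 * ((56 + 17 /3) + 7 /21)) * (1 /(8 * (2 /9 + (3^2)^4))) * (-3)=-180441 /41571904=-0.00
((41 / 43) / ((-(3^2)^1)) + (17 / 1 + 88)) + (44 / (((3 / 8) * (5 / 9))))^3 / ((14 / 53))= 12076744293638 / 338625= 35664065.84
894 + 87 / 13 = 11709 / 13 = 900.69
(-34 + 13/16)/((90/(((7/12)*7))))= -2891/1920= -1.51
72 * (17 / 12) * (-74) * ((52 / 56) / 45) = -16354 / 105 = -155.75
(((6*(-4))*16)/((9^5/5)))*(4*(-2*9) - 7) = 50560/19683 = 2.57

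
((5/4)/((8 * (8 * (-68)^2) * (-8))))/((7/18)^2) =-405/116006912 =-0.00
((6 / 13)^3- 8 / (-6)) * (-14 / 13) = -132104 / 85683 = -1.54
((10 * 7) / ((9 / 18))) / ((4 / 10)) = 350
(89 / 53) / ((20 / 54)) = 2403 / 530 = 4.53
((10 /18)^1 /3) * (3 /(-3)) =-5 /27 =-0.19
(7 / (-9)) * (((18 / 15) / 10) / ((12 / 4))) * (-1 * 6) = 14 / 75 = 0.19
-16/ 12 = -4/ 3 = -1.33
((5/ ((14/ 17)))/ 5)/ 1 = 17/ 14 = 1.21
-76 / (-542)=38 / 271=0.14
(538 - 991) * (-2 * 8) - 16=7232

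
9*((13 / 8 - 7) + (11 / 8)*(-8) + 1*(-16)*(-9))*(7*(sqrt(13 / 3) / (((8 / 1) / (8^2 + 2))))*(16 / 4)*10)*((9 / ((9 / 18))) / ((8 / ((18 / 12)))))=95519655*sqrt(39) / 32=18641251.70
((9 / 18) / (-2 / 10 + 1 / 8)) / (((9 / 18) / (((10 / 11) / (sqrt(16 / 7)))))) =-100 * sqrt(7) / 33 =-8.02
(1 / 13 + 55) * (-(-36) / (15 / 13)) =8592 / 5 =1718.40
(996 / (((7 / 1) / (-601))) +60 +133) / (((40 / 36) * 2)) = -1075041 / 28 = -38394.32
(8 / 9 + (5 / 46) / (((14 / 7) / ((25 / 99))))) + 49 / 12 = 11353 / 2277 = 4.99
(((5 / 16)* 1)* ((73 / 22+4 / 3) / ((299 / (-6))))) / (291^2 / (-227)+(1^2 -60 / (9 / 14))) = 1045335 / 16677703328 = 0.00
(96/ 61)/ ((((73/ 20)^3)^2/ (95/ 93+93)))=17907712000000/ 286173021912499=0.06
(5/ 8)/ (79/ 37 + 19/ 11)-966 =-12146381/ 12576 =-965.84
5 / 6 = 0.83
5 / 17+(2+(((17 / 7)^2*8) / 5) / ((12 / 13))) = 156403 / 12495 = 12.52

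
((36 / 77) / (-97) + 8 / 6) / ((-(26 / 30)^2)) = -2232600 / 1262261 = -1.77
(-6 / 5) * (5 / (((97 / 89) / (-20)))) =10680 / 97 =110.10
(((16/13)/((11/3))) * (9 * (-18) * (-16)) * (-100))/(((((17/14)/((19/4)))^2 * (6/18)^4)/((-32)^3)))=146034167434444800/41327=3533626138709.43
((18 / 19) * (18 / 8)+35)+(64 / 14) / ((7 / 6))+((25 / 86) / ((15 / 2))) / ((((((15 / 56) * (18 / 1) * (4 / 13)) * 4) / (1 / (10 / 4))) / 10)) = 266392547 / 6485346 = 41.08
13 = 13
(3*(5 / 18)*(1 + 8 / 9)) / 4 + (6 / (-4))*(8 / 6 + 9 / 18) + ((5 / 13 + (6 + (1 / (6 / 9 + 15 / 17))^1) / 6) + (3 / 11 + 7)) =15637607 / 2440152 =6.41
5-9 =-4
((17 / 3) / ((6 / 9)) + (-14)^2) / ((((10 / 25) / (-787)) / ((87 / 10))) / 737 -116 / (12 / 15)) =-20638816077 / 14633879378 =-1.41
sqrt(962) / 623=0.05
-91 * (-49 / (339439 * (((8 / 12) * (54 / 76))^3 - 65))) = -30584281 / 151086335534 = -0.00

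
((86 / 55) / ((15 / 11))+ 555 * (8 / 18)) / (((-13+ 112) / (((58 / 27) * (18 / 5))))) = 2155976 / 111375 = 19.36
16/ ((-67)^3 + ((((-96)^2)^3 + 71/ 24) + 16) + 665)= 384/ 18786179750807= 0.00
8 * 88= 704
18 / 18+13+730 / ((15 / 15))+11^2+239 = 1104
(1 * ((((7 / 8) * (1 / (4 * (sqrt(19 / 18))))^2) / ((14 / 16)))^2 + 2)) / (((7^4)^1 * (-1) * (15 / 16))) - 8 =-416091569 / 52005660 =-8.00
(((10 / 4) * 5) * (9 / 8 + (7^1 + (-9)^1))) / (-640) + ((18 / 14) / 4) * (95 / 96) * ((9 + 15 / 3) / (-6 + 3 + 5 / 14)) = -126385 / 75776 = -1.67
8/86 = 4/43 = 0.09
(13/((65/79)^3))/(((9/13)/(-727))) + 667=-23841.67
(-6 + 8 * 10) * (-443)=-32782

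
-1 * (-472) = 472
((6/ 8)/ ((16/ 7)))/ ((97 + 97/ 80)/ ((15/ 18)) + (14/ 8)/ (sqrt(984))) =1522097325/ 546702445844- 91875 * sqrt(246)/ 1093404891688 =0.00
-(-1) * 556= 556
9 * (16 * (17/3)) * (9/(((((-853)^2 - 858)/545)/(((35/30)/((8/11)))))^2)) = 89814122475/8450672256016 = 0.01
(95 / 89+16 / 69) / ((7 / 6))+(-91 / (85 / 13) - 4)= -20466637 / 1217965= -16.80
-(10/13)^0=-1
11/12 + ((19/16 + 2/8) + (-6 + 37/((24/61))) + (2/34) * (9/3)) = 73907/816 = 90.57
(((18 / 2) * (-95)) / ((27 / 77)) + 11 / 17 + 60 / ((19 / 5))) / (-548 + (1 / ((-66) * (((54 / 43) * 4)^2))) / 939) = 2261909298680064 / 511799799521003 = 4.42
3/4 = 0.75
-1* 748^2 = -559504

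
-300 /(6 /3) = -150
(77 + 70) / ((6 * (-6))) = -49 / 12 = -4.08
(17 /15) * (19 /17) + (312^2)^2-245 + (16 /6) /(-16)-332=94758537601 /10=9475853760.10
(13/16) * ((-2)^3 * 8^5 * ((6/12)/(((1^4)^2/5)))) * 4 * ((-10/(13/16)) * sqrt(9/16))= 19660800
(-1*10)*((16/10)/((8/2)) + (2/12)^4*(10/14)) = -18169/4536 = -4.01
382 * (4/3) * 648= 330048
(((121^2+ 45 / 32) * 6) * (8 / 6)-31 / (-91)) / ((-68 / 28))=-42638811 / 884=-48233.95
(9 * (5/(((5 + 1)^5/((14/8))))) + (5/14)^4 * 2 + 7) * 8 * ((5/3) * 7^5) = 2045365945/1296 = 1578214.46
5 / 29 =0.17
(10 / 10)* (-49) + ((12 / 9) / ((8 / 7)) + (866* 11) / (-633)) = -79609 / 1266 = -62.88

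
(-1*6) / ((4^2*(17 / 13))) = -39 / 136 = -0.29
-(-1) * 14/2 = 7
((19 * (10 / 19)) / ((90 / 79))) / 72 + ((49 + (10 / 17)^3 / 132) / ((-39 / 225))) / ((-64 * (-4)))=-14311687123 / 14568263424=-0.98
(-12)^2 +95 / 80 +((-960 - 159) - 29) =-16045 / 16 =-1002.81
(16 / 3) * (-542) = -2890.67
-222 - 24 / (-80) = -2217 / 10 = -221.70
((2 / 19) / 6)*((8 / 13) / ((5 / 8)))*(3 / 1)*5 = 64 / 247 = 0.26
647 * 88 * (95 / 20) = 270446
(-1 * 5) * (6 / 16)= -15 / 8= -1.88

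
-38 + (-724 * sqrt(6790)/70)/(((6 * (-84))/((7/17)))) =-38 + 181 * sqrt(6790)/21420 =-37.30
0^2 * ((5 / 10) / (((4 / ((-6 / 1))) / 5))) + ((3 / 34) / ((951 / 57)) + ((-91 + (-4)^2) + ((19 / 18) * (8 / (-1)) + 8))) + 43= -3146663 / 97002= -32.44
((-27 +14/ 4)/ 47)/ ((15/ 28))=-14/ 15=-0.93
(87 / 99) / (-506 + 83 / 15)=-145 / 82577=-0.00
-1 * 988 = -988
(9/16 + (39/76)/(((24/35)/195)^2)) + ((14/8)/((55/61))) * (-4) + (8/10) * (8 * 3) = 11104925561/267520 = 41510.64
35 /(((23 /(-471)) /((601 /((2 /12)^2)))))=-356669460 /23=-15507367.83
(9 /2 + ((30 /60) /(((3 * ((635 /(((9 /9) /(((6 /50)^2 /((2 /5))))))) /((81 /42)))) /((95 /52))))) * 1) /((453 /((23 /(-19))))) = -9623821 /795768792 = -0.01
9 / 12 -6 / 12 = 1 / 4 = 0.25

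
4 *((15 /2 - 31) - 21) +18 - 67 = -227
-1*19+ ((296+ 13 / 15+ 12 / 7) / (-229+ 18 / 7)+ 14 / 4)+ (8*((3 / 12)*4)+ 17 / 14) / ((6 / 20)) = 4625161 / 332850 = 13.90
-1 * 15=-15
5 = 5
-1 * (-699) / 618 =233 / 206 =1.13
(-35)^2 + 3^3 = 1252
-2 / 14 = -1 / 7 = -0.14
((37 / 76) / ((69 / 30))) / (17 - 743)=-185 / 634524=-0.00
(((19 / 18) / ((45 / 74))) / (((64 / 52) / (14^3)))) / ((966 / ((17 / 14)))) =1087541 / 223560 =4.86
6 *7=42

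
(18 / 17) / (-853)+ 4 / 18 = 28840 / 130509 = 0.22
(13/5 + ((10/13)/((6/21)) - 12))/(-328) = 109/5330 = 0.02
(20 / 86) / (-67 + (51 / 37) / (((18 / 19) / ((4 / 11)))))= -12210 / 3489923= -0.00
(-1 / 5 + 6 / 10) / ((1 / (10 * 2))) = 8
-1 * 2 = -2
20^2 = 400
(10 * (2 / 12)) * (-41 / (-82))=5 / 6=0.83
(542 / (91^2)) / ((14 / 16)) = 4336 / 57967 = 0.07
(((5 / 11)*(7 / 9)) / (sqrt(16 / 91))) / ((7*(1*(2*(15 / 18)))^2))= sqrt(91) / 220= 0.04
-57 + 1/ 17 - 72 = -2192/ 17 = -128.94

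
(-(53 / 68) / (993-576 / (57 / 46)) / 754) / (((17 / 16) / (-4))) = 8056 / 1093343355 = 0.00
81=81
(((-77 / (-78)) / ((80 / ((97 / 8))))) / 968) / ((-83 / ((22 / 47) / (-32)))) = 0.00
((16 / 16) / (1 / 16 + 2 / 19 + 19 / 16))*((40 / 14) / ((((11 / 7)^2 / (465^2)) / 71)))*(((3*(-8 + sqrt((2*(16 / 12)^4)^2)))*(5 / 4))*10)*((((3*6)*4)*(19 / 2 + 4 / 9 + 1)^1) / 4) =-6078249465400000 / 37389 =-162567853256.31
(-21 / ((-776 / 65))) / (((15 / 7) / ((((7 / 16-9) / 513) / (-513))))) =0.00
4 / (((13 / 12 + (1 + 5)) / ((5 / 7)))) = 48 / 119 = 0.40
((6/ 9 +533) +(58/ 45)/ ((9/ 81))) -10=8029/ 15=535.27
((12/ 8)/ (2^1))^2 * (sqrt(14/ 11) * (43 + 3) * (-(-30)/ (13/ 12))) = 9315 * sqrt(154)/ 143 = 808.36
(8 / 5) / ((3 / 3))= 8 / 5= 1.60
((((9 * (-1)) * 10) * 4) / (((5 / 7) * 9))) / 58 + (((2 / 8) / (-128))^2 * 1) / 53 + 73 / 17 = 22799450605 / 6849560576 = 3.33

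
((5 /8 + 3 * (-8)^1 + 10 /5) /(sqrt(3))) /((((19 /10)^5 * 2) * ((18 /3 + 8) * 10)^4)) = -15 * sqrt(3) /40051292288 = -0.00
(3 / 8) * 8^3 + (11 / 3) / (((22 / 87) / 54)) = 975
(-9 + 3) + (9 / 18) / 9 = -107 / 18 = -5.94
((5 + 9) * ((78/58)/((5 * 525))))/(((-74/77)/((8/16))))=-1001/268250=-0.00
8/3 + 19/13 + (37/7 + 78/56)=11801/1092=10.81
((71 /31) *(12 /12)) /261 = 71 /8091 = 0.01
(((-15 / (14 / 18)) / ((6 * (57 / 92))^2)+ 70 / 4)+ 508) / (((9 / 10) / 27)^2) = 1191970650 / 2527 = 471693.97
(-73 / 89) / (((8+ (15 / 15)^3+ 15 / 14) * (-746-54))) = 511 / 5019600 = 0.00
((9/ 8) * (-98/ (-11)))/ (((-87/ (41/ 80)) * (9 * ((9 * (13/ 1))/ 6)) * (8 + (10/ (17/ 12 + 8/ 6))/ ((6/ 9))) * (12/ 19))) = -38171/ 964154880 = -0.00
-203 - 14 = -217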